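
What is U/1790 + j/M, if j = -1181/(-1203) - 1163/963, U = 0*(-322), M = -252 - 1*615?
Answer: 87262/334803321 ≈ 0.00026064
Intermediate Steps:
M = -867 (M = -252 - 615 = -867)
U = 0
j = -87262/386163 (j = -1181*(-1/1203) - 1163*1/963 = 1181/1203 - 1163/963 = -87262/386163 ≈ -0.22597)
U/1790 + j/M = 0/1790 - 87262/386163/(-867) = 0*(1/1790) - 87262/386163*(-1/867) = 0 + 87262/334803321 = 87262/334803321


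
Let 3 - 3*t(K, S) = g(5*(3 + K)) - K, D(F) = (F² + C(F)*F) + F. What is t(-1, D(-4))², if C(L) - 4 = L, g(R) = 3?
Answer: ⅑ ≈ 0.11111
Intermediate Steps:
C(L) = 4 + L
D(F) = F + F² + F*(4 + F) (D(F) = (F² + (4 + F)*F) + F = (F² + F*(4 + F)) + F = F + F² + F*(4 + F))
t(K, S) = K/3 (t(K, S) = 1 - (3 - K)/3 = 1 + (-1 + K/3) = K/3)
t(-1, D(-4))² = ((⅓)*(-1))² = (-⅓)² = ⅑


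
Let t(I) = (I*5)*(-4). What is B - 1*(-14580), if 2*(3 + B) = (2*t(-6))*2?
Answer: 14817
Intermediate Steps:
t(I) = -20*I (t(I) = (5*I)*(-4) = -20*I)
B = 237 (B = -3 + ((2*(-20*(-6)))*2)/2 = -3 + ((2*120)*2)/2 = -3 + (240*2)/2 = -3 + (½)*480 = -3 + 240 = 237)
B - 1*(-14580) = 237 - 1*(-14580) = 237 + 14580 = 14817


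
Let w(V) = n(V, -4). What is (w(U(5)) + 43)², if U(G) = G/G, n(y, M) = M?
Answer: 1521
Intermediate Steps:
U(G) = 1
w(V) = -4
(w(U(5)) + 43)² = (-4 + 43)² = 39² = 1521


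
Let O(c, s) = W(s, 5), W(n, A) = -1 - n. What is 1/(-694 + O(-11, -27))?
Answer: -1/668 ≈ -0.0014970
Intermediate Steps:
O(c, s) = -1 - s
1/(-694 + O(-11, -27)) = 1/(-694 + (-1 - 1*(-27))) = 1/(-694 + (-1 + 27)) = 1/(-694 + 26) = 1/(-668) = -1/668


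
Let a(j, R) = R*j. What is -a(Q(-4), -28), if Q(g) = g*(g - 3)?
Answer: 784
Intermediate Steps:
Q(g) = g*(-3 + g)
-a(Q(-4), -28) = -(-28)*(-4*(-3 - 4)) = -(-28)*(-4*(-7)) = -(-28)*28 = -1*(-784) = 784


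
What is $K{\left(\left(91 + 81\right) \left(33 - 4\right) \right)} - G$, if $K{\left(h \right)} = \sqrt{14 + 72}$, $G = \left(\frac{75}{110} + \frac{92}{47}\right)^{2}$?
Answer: $- \frac{7447441}{1069156} + \sqrt{86} \approx 2.3079$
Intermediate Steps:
$G = \frac{7447441}{1069156}$ ($G = \left(75 \cdot \frac{1}{110} + 92 \cdot \frac{1}{47}\right)^{2} = \left(\frac{15}{22} + \frac{92}{47}\right)^{2} = \left(\frac{2729}{1034}\right)^{2} = \frac{7447441}{1069156} \approx 6.9657$)
$K{\left(h \right)} = \sqrt{86}$
$K{\left(\left(91 + 81\right) \left(33 - 4\right) \right)} - G = \sqrt{86} - \frac{7447441}{1069156} = - \frac{7447441}{1069156} + \sqrt{86}$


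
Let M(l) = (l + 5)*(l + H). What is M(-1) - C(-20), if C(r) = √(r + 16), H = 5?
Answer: 16 - 2*I ≈ 16.0 - 2.0*I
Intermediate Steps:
C(r) = √(16 + r)
M(l) = (5 + l)² (M(l) = (l + 5)*(l + 5) = (5 + l)*(5 + l) = (5 + l)²)
M(-1) - C(-20) = (25 + (-1)² + 10*(-1)) - √(16 - 20) = (25 + 1 - 10) - √(-4) = 16 - 2*I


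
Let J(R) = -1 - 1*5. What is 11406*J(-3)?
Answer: -68436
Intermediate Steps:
J(R) = -6 (J(R) = -1 - 5 = -6)
11406*J(-3) = 11406*(-6) = -68436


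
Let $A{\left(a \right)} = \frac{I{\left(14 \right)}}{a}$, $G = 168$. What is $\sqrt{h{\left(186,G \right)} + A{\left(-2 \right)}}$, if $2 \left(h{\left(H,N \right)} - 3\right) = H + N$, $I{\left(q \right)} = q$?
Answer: $\sqrt{173} \approx 13.153$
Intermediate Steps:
$A{\left(a \right)} = \frac{14}{a}$
$h{\left(H,N \right)} = 3 + \frac{H}{2} + \frac{N}{2}$ ($h{\left(H,N \right)} = 3 + \frac{H + N}{2} = 3 + \left(\frac{H}{2} + \frac{N}{2}\right) = 3 + \frac{H}{2} + \frac{N}{2}$)
$\sqrt{h{\left(186,G \right)} + A{\left(-2 \right)}} = \sqrt{\left(3 + \frac{1}{2} \cdot 186 + \frac{1}{2} \cdot 168\right) + \frac{14}{-2}} = \sqrt{\left(3 + 93 + 84\right) + 14 \left(- \frac{1}{2}\right)} = \sqrt{180 - 7} = \sqrt{173}$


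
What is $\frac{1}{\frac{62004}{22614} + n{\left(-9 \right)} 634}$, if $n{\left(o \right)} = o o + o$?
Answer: $\frac{3769}{172057646} \approx 2.1905 \cdot 10^{-5}$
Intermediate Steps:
$n{\left(o \right)} = o + o^{2}$ ($n{\left(o \right)} = o^{2} + o = o + o^{2}$)
$\frac{1}{\frac{62004}{22614} + n{\left(-9 \right)} 634} = \frac{1}{\frac{62004}{22614} + - 9 \left(1 - 9\right) 634} = \frac{1}{62004 \cdot \frac{1}{22614} + \left(-9\right) \left(-8\right) 634} = \frac{1}{\frac{10334}{3769} + 72 \cdot 634} = \frac{1}{\frac{10334}{3769} + 45648} = \frac{1}{\frac{172057646}{3769}} = \frac{3769}{172057646}$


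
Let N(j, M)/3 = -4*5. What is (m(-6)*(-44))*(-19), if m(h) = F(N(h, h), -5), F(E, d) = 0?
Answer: 0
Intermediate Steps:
N(j, M) = -60 (N(j, M) = 3*(-4*5) = 3*(-20) = -60)
m(h) = 0
(m(-6)*(-44))*(-19) = (0*(-44))*(-19) = 0*(-19) = 0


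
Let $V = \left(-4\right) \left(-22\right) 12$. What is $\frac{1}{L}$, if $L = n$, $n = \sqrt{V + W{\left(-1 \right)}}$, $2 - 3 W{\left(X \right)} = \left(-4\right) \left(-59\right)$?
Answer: $\frac{\sqrt{978}}{978} \approx 0.031976$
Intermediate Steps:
$W{\left(X \right)} = -78$ ($W{\left(X \right)} = \frac{2}{3} - \frac{\left(-4\right) \left(-59\right)}{3} = \frac{2}{3} - \frac{236}{3} = -78$)
$V = 1056$ ($V = 88 \cdot 12 = 1056$)
$n = \sqrt{978}$ ($n = \sqrt{1056 - 78} = \sqrt{978} \approx 31.273$)
$L = \sqrt{978} \approx 31.273$
$\frac{1}{L} = \frac{1}{\sqrt{978}} = \frac{\sqrt{978}}{978}$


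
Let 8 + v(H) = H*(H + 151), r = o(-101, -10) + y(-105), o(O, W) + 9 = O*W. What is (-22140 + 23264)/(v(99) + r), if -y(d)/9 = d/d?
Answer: 562/12867 ≈ 0.043678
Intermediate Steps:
o(O, W) = -9 + O*W
y(d) = -9 (y(d) = -9*d/d = -9*1 = -9)
r = 992 (r = (-9 - 101*(-10)) - 9 = (-9 + 1010) - 9 = 1001 - 9 = 992)
v(H) = -8 + H*(151 + H) (v(H) = -8 + H*(H + 151) = -8 + H*(151 + H))
(-22140 + 23264)/(v(99) + r) = (-22140 + 23264)/((-8 + 99**2 + 151*99) + 992) = 1124/((-8 + 9801 + 14949) + 992) = 1124/(24742 + 992) = 1124/25734 = 1124*(1/25734) = 562/12867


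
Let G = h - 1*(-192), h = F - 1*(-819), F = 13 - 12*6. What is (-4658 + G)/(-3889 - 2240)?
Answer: 3706/6129 ≈ 0.60467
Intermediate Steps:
F = -59 (F = 13 - 72 = -59)
h = 760 (h = -59 - 1*(-819) = -59 + 819 = 760)
G = 952 (G = 760 - 1*(-192) = 760 + 192 = 952)
(-4658 + G)/(-3889 - 2240) = (-4658 + 952)/(-3889 - 2240) = -3706/(-6129) = -3706*(-1/6129) = 3706/6129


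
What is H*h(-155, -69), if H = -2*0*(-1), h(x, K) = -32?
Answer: 0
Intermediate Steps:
H = 0 (H = 0*(-1) = 0)
H*h(-155, -69) = 0*(-32) = 0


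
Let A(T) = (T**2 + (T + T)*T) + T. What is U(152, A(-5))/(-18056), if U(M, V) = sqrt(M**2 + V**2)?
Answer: -sqrt(7001)/9028 ≈ -0.0092680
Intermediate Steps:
A(T) = T + 3*T**2 (A(T) = (T**2 + (2*T)*T) + T = (T**2 + 2*T**2) + T = 3*T**2 + T = T + 3*T**2)
U(152, A(-5))/(-18056) = sqrt(152**2 + (-5*(1 + 3*(-5)))**2)/(-18056) = sqrt(23104 + (-5*(1 - 15))**2)*(-1/18056) = sqrt(23104 + (-5*(-14))**2)*(-1/18056) = sqrt(23104 + 70**2)*(-1/18056) = sqrt(23104 + 4900)*(-1/18056) = sqrt(28004)*(-1/18056) = (2*sqrt(7001))*(-1/18056) = -sqrt(7001)/9028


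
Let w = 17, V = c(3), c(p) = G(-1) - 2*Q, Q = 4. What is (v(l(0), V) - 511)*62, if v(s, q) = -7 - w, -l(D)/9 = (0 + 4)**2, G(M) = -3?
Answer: -33170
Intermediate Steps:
c(p) = -11 (c(p) = -3 - 2*4 = -3 - 8 = -11)
V = -11
l(D) = -144 (l(D) = -9*(0 + 4)**2 = -9*4**2 = -9*16 = -144)
v(s, q) = -24 (v(s, q) = -7 - 1*17 = -7 - 17 = -24)
(v(l(0), V) - 511)*62 = (-24 - 511)*62 = -535*62 = -33170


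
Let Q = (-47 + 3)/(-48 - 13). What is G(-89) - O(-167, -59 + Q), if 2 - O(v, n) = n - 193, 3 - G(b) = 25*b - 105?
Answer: 126863/61 ≈ 2079.7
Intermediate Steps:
Q = 44/61 (Q = -44/(-61) = -44*(-1/61) = 44/61 ≈ 0.72131)
G(b) = 108 - 25*b (G(b) = 3 - (25*b - 105) = 3 - (-105 + 25*b) = 3 + (105 - 25*b) = 108 - 25*b)
O(v, n) = 195 - n (O(v, n) = 2 - (n - 193) = 2 - (-193 + n) = 2 + (193 - n) = 195 - n)
G(-89) - O(-167, -59 + Q) = (108 - 25*(-89)) - (195 - (-59 + 44/61)) = (108 + 2225) - (195 - 1*(-3555/61)) = 2333 - (195 + 3555/61) = 2333 - 1*15450/61 = 2333 - 15450/61 = 126863/61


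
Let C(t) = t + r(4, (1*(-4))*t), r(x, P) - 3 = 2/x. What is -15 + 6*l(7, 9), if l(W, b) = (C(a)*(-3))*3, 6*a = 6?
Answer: -258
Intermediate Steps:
r(x, P) = 3 + 2/x
a = 1 (a = (⅙)*6 = 1)
C(t) = 7/2 + t (C(t) = t + (3 + 2/4) = t + (3 + 2*(¼)) = t + (3 + ½) = t + 7/2 = 7/2 + t)
l(W, b) = -81/2 (l(W, b) = ((7/2 + 1)*(-3))*3 = ((9/2)*(-3))*3 = -27/2*3 = -81/2)
-15 + 6*l(7, 9) = -15 + 6*(-81/2) = -15 - 243 = -258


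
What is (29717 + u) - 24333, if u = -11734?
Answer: -6350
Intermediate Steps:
(29717 + u) - 24333 = (29717 - 11734) - 24333 = 17983 - 24333 = -6350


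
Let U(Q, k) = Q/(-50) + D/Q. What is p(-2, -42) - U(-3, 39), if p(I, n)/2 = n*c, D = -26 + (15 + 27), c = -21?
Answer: 265391/150 ≈ 1769.3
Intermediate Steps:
D = 16 (D = -26 + 42 = 16)
p(I, n) = -42*n (p(I, n) = 2*(n*(-21)) = 2*(-21*n) = -42*n)
U(Q, k) = 16/Q - Q/50 (U(Q, k) = Q/(-50) + 16/Q = Q*(-1/50) + 16/Q = -Q/50 + 16/Q = 16/Q - Q/50)
p(-2, -42) - U(-3, 39) = -42*(-42) - (16/(-3) - 1/50*(-3)) = 1764 - (16*(-⅓) + 3/50) = 1764 - (-16/3 + 3/50) = 1764 - 1*(-791/150) = 1764 + 791/150 = 265391/150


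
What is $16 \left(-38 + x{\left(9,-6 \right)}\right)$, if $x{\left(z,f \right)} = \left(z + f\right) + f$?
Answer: $-656$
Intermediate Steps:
$x{\left(z,f \right)} = z + 2 f$ ($x{\left(z,f \right)} = \left(f + z\right) + f = z + 2 f$)
$16 \left(-38 + x{\left(9,-6 \right)}\right) = 16 \left(-38 + \left(9 + 2 \left(-6\right)\right)\right) = 16 \left(-38 + \left(9 - 12\right)\right) = 16 \left(-38 - 3\right) = 16 \left(-41\right) = -656$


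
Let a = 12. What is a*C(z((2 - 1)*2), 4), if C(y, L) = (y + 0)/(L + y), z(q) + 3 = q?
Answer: -4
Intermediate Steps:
z(q) = -3 + q
C(y, L) = y/(L + y)
a*C(z((2 - 1)*2), 4) = 12*((-3 + (2 - 1)*2)/(4 + (-3 + (2 - 1)*2))) = 12*((-3 + 1*2)/(4 + (-3 + 1*2))) = 12*((-3 + 2)/(4 + (-3 + 2))) = 12*(-1/(4 - 1)) = 12*(-1/3) = 12*(-1*⅓) = 12*(-⅓) = -4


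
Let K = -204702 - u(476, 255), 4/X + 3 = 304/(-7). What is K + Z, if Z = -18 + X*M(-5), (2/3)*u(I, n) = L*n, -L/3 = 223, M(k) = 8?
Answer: 33261677/650 ≈ 51172.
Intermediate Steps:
L = -669 (L = -3*223 = -669)
X = -28/325 (X = 4/(-3 + 304/(-7)) = 4/(-3 + 304*(-1/7)) = 4/(-3 - 304/7) = 4/(-325/7) = 4*(-7/325) = -28/325 ≈ -0.086154)
u(I, n) = -2007*n/2 (u(I, n) = 3*(-669*n)/2 = -2007*n/2)
Z = -6074/325 (Z = -18 - 28/325*8 = -18 - 224/325 = -6074/325 ≈ -18.689)
K = 102381/2 (K = -204702 - (-2007)*255/2 = -204702 - 1*(-511785/2) = -204702 + 511785/2 = 102381/2 ≈ 51191.)
K + Z = 102381/2 - 6074/325 = 33261677/650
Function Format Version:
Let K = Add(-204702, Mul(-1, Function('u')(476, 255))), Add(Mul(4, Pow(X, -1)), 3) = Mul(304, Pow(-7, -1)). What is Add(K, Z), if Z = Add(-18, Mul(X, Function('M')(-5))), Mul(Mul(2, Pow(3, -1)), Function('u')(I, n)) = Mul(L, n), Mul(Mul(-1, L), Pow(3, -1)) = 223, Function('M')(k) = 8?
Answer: Rational(33261677, 650) ≈ 51172.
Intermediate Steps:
L = -669 (L = Mul(-3, 223) = -669)
X = Rational(-28, 325) (X = Mul(4, Pow(Add(-3, Mul(304, Pow(-7, -1))), -1)) = Mul(4, Pow(Add(-3, Mul(304, Rational(-1, 7))), -1)) = Mul(4, Pow(Add(-3, Rational(-304, 7)), -1)) = Mul(4, Pow(Rational(-325, 7), -1)) = Mul(4, Rational(-7, 325)) = Rational(-28, 325) ≈ -0.086154)
Function('u')(I, n) = Mul(Rational(-2007, 2), n) (Function('u')(I, n) = Mul(Rational(3, 2), Mul(-669, n)) = Mul(Rational(-2007, 2), n))
Z = Rational(-6074, 325) (Z = Add(-18, Mul(Rational(-28, 325), 8)) = Add(-18, Rational(-224, 325)) = Rational(-6074, 325) ≈ -18.689)
K = Rational(102381, 2) (K = Add(-204702, Mul(-1, Mul(Rational(-2007, 2), 255))) = Add(-204702, Mul(-1, Rational(-511785, 2))) = Add(-204702, Rational(511785, 2)) = Rational(102381, 2) ≈ 51191.)
Add(K, Z) = Add(Rational(102381, 2), Rational(-6074, 325)) = Rational(33261677, 650)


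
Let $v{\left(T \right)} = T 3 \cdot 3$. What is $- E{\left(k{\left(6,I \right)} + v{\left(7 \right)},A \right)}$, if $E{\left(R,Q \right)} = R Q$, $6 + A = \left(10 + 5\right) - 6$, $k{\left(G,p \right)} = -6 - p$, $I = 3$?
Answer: $-162$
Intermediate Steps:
$v{\left(T \right)} = 9 T$ ($v{\left(T \right)} = 3 T 3 = 9 T$)
$A = 3$ ($A = -6 + \left(\left(10 + 5\right) - 6\right) = -6 + \left(15 - 6\right) = -6 + 9 = 3$)
$E{\left(R,Q \right)} = Q R$
$- E{\left(k{\left(6,I \right)} + v{\left(7 \right)},A \right)} = - 3 \left(\left(-6 - 3\right) + 9 \cdot 7\right) = - 3 \left(\left(-6 - 3\right) + 63\right) = - 3 \left(-9 + 63\right) = - 3 \cdot 54 = \left(-1\right) 162 = -162$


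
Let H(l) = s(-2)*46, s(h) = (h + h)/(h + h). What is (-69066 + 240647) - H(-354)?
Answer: 171535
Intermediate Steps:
s(h) = 1 (s(h) = (2*h)/((2*h)) = (2*h)*(1/(2*h)) = 1)
H(l) = 46 (H(l) = 1*46 = 46)
(-69066 + 240647) - H(-354) = (-69066 + 240647) - 1*46 = 171581 - 46 = 171535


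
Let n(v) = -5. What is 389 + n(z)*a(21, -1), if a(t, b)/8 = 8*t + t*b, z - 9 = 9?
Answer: -5491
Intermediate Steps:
z = 18 (z = 9 + 9 = 18)
a(t, b) = 64*t + 8*b*t (a(t, b) = 8*(8*t + t*b) = 8*(8*t + b*t) = 64*t + 8*b*t)
389 + n(z)*a(21, -1) = 389 - 40*21*(8 - 1) = 389 - 40*21*7 = 389 - 5*1176 = 389 - 5880 = -5491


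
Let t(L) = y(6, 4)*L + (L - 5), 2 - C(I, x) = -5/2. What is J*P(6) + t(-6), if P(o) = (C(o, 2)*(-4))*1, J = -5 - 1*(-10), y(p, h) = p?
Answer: -137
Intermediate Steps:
C(I, x) = 9/2 (C(I, x) = 2 - (-5)/2 = 2 - 1*(-5/2) = 2 + 5/2 = 9/2)
J = 5 (J = -5 + 10 = 5)
P(o) = -18 (P(o) = ((9/2)*(-4))*1 = -18*1 = -18)
t(L) = -5 + 7*L (t(L) = 6*L + (L - 5) = 6*L + (-5 + L) = -5 + 7*L)
J*P(6) + t(-6) = 5*(-18) + (-5 + 7*(-6)) = -90 + (-5 - 42) = -90 - 47 = -137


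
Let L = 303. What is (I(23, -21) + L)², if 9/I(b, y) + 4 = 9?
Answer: 2322576/25 ≈ 92903.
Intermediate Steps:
I(b, y) = 9/5 (I(b, y) = 9/(-4 + 9) = 9/5)
(I(23, -21) + L)² = (9/5 + 303)² = (1524/5)² = 2322576/25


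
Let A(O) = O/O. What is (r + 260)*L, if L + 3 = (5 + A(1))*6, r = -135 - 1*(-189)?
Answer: 10362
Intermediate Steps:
A(O) = 1
r = 54 (r = -135 + 189 = 54)
L = 33 (L = -3 + (5 + 1)*6 = -3 + 6*6 = -3 + 36 = 33)
(r + 260)*L = (54 + 260)*33 = 314*33 = 10362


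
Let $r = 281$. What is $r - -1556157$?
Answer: $1556438$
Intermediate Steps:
$r - -1556157 = 281 - -1556157 = 281 + 1556157 = 1556438$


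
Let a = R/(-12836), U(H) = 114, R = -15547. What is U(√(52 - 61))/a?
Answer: 1463304/15547 ≈ 94.121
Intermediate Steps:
a = 15547/12836 (a = -15547/(-12836) = -15547*(-1/12836) = 15547/12836 ≈ 1.2112)
U(√(52 - 61))/a = 114/(15547/12836) = 114*(12836/15547) = 1463304/15547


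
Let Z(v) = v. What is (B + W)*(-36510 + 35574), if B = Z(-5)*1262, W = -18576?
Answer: 23293296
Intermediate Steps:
B = -6310 (B = -5*1262 = -6310)
(B + W)*(-36510 + 35574) = (-6310 - 18576)*(-36510 + 35574) = -24886*(-936) = 23293296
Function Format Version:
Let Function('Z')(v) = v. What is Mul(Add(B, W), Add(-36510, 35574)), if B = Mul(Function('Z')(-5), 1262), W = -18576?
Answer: 23293296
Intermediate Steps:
B = -6310 (B = Mul(-5, 1262) = -6310)
Mul(Add(B, W), Add(-36510, 35574)) = Mul(Add(-6310, -18576), Add(-36510, 35574)) = Mul(-24886, -936) = 23293296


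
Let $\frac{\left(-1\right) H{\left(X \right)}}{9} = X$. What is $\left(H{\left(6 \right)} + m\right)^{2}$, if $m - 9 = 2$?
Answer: $1849$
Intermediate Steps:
$m = 11$ ($m = 9 + 2 = 11$)
$H{\left(X \right)} = - 9 X$
$\left(H{\left(6 \right)} + m\right)^{2} = \left(\left(-9\right) 6 + 11\right)^{2} = \left(-54 + 11\right)^{2} = \left(-43\right)^{2} = 1849$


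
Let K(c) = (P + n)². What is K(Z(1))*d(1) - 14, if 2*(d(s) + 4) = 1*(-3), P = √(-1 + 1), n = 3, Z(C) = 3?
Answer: -127/2 ≈ -63.500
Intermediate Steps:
P = 0 (P = √0 = 0)
K(c) = 9 (K(c) = (0 + 3)² = 3² = 9)
d(s) = -11/2 (d(s) = -4 + (1*(-3))/2 = -4 + (½)*(-3) = -4 - 3/2 = -11/2)
K(Z(1))*d(1) - 14 = 9*(-11/2) - 14 = -99/2 - 14 = -127/2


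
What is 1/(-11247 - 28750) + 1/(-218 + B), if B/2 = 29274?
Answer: -18333/2333025010 ≈ -7.8580e-6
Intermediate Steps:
B = 58548 (B = 2*29274 = 58548)
1/(-11247 - 28750) + 1/(-218 + B) = 1/(-11247 - 28750) + 1/(-218 + 58548) = 1/(-39997) + 1/58330 = -1/39997 + 1/58330 = -18333/2333025010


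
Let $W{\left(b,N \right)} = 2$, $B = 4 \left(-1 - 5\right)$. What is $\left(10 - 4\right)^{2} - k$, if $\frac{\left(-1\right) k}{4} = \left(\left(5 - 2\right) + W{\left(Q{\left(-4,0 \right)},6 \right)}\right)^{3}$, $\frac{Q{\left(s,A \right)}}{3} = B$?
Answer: $536$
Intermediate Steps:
$B = -24$ ($B = 4 \left(-6\right) = -24$)
$Q{\left(s,A \right)} = -72$ ($Q{\left(s,A \right)} = 3 \left(-24\right) = -72$)
$k = -500$ ($k = - 4 \left(\left(5 - 2\right) + 2\right)^{3} = - 4 \left(3 + 2\right)^{3} = - 4 \cdot 5^{3} = \left(-4\right) 125 = -500$)
$\left(10 - 4\right)^{2} - k = \left(10 - 4\right)^{2} - -500 = 6^{2} + 500 = 36 + 500 = 536$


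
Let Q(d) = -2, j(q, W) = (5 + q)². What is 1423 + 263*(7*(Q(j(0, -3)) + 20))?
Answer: 34561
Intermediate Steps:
1423 + 263*(7*(Q(j(0, -3)) + 20)) = 1423 + 263*(7*(-2 + 20)) = 1423 + 263*(7*18) = 1423 + 263*126 = 1423 + 33138 = 34561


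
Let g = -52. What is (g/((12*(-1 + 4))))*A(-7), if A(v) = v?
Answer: 91/9 ≈ 10.111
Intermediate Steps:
(g/((12*(-1 + 4))))*A(-7) = -52*1/(12*(-1 + 4))*(-7) = -52/(12*3)*(-7) = -52/36*(-7) = -52*1/36*(-7) = -13/9*(-7) = 91/9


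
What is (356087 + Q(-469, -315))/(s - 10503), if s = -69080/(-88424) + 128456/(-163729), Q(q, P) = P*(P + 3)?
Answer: -822266431863779/19007249802664 ≈ -43.261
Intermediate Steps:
Q(q, P) = P*(3 + P)
s = -6024253/1809696637 (s = -69080*(-1/88424) + 128456*(-1/163729) = 8635/11053 - 128456/163729 = -6024253/1809696637 ≈ -0.0033289)
(356087 + Q(-469, -315))/(s - 10503) = (356087 - 315*(3 - 315))/(-6024253/1809696637 - 10503) = (356087 - 315*(-312))/(-19007249802664/1809696637) = (356087 + 98280)*(-1809696637/19007249802664) = 454367*(-1809696637/19007249802664) = -822266431863779/19007249802664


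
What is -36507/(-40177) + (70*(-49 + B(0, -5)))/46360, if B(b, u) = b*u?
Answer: 155465741/186260572 ≈ 0.83467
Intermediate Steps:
-36507/(-40177) + (70*(-49 + B(0, -5)))/46360 = -36507/(-40177) + (70*(-49 + 0*(-5)))/46360 = -36507*(-1/40177) + (70*(-49 + 0))*(1/46360) = 36507/40177 + (70*(-49))*(1/46360) = 36507/40177 - 3430*1/46360 = 36507/40177 - 343/4636 = 155465741/186260572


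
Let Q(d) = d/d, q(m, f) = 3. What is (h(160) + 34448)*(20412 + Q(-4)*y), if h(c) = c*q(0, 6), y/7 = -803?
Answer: 516620048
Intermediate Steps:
Q(d) = 1
y = -5621 (y = 7*(-803) = -5621)
h(c) = 3*c (h(c) = c*3 = 3*c)
(h(160) + 34448)*(20412 + Q(-4)*y) = (3*160 + 34448)*(20412 + 1*(-5621)) = (480 + 34448)*(20412 - 5621) = 34928*14791 = 516620048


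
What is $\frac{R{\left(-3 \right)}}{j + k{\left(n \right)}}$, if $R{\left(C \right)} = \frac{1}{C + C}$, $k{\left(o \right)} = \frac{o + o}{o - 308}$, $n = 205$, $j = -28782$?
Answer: $\frac{103}{17789736} \approx 5.7899 \cdot 10^{-6}$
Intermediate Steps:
$k{\left(o \right)} = \frac{2 o}{-308 + o}$
$R{\left(C \right)} = \frac{1}{2 C}$
$\frac{R{\left(-3 \right)}}{j + k{\left(n \right)}} = \frac{\frac{1}{2} \frac{1}{-3}}{-28782 + 2 \cdot 205 \frac{1}{-308 + 205}} = \frac{\frac{1}{2} \left(- \frac{1}{3}\right)}{-28782 + 2 \cdot 205 \frac{1}{-103}} = \frac{1}{-28782 + 2 \cdot 205 \left(- \frac{1}{103}\right)} \left(- \frac{1}{6}\right) = \frac{1}{-28782 - \frac{410}{103}} \left(- \frac{1}{6}\right) = \frac{1}{- \frac{2964956}{103}} \left(- \frac{1}{6}\right) = \left(- \frac{103}{2964956}\right) \left(- \frac{1}{6}\right) = \frac{103}{17789736}$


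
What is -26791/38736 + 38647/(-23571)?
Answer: -236502317/101449584 ≈ -2.3312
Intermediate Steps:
-26791/38736 + 38647/(-23571) = -26791*1/38736 + 38647*(-1/23571) = -26791/38736 - 38647/23571 = -236502317/101449584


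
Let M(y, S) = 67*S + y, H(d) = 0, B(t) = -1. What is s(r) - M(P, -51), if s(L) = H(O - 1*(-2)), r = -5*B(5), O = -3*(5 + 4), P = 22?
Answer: 3395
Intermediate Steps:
O = -27 (O = -3*9 = -27)
r = 5 (r = -5*(-1) = 5)
s(L) = 0
M(y, S) = y + 67*S
s(r) - M(P, -51) = 0 - (22 + 67*(-51)) = 0 - (22 - 3417) = 0 - 1*(-3395) = 0 + 3395 = 3395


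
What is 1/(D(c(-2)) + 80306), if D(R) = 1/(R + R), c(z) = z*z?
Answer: 8/642449 ≈ 1.2452e-5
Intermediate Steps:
c(z) = z²
D(R) = 1/(2*R)
1/(D(c(-2)) + 80306) = 1/(1/(2*((-2)²)) + 80306) = 1/((½)/4 + 80306) = 1/((½)*(¼) + 80306) = 1/(⅛ + 80306) = 1/(642449/8) = 8/642449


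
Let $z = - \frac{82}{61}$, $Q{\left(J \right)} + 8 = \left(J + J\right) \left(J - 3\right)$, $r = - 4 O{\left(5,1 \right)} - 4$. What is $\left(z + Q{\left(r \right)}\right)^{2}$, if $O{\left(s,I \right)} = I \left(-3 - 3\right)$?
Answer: $\frac{1673628100}{3721} \approx 4.4978 \cdot 10^{5}$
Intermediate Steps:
$O{\left(s,I \right)} = - 6 I$ ($O{\left(s,I \right)} = I \left(-6\right) = - 6 I$)
$r = 20$ ($r = - 4 \left(\left(-6\right) 1\right) - 4 = \left(-4\right) \left(-6\right) - 4 = 24 - 4 = 20$)
$Q{\left(J \right)} = -8 + 2 J \left(-3 + J\right)$ ($Q{\left(J \right)} = -8 + \left(J + J\right) \left(J - 3\right) = -8 + 2 J \left(-3 + J\right)$)
$z = - \frac{82}{61}$ ($z = \left(-82\right) \frac{1}{61} = - \frac{82}{61} \approx -1.3443$)
$\left(z + Q{\left(r \right)}\right)^{2} = \left(- \frac{82}{61} - \left(128 - 800\right)\right)^{2} = \left(- \frac{82}{61} - -672\right)^{2} = \left(- \frac{82}{61} + 672\right)^{2} = \left(\frac{40910}{61}\right)^{2} = \frac{1673628100}{3721}$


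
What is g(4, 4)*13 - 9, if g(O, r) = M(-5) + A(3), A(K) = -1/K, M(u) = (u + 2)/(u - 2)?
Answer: -163/21 ≈ -7.7619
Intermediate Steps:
M(u) = (2 + u)/(-2 + u)
g(O, r) = 2/21 (g(O, r) = (2 - 5)/(-2 - 5) - 1/3 = -3/(-7) - 1*⅓ = -⅐*(-3) - ⅓ = 3/7 - ⅓ = 2/21)
g(4, 4)*13 - 9 = (2/21)*13 - 9 = 26/21 - 9 = -163/21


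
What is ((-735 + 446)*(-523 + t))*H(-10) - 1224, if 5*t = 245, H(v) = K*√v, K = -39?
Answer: -1224 - 5342454*I*√10 ≈ -1224.0 - 1.6894e+7*I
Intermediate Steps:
H(v) = -39*√v
t = 49 (t = (⅕)*245 = 49)
((-735 + 446)*(-523 + t))*H(-10) - 1224 = ((-735 + 446)*(-523 + 49))*(-39*I*√10) - 1224 = (-289*(-474))*(-39*I*√10) - 1224 = 136986*(-39*I*√10) - 1224 = -5342454*I*√10 - 1224 = -1224 - 5342454*I*√10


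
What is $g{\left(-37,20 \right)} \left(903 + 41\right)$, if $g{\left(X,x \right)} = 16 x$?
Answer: $302080$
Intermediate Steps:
$g{\left(-37,20 \right)} \left(903 + 41\right) = 16 \cdot 20 \left(903 + 41\right) = 320 \cdot 944 = 302080$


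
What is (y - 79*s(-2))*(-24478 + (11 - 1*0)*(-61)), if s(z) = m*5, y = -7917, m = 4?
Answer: 238840053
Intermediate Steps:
s(z) = 20 (s(z) = 4*5 = 20)
(y - 79*s(-2))*(-24478 + (11 - 1*0)*(-61)) = (-7917 - 79*20)*(-24478 + (11 - 1*0)*(-61)) = (-7917 - 1580)*(-24478 + (11 + 0)*(-61)) = -9497*(-24478 + 11*(-61)) = -9497*(-24478 - 671) = -9497*(-25149) = 238840053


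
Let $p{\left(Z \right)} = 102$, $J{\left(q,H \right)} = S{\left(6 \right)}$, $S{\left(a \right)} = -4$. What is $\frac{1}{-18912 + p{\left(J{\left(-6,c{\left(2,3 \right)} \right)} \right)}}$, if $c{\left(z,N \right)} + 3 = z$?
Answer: $- \frac{1}{18810} \approx -5.3163 \cdot 10^{-5}$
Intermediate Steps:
$c{\left(z,N \right)} = -3 + z$
$J{\left(q,H \right)} = -4$
$\frac{1}{-18912 + p{\left(J{\left(-6,c{\left(2,3 \right)} \right)} \right)}} = \frac{1}{-18912 + 102} = \frac{1}{-18810} = - \frac{1}{18810}$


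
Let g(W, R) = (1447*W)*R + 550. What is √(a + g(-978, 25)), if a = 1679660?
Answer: 2*I*√8424735 ≈ 5805.1*I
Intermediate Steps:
g(W, R) = 550 + 1447*R*W (g(W, R) = 1447*R*W + 550 = 550 + 1447*R*W)
√(a + g(-978, 25)) = √(1679660 + (550 + 1447*25*(-978))) = √(1679660 + (550 - 35379150)) = √(1679660 - 35378600) = √(-33698940) = 2*I*√8424735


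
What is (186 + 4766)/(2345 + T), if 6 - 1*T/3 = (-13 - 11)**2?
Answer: 4952/635 ≈ 7.7984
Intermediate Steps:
T = -1710 (T = 18 - 3*(-13 - 11)**2 = 18 - 3*(-24)**2 = 18 - 3*576 = 18 - 1728 = -1710)
(186 + 4766)/(2345 + T) = (186 + 4766)/(2345 - 1710) = 4952/635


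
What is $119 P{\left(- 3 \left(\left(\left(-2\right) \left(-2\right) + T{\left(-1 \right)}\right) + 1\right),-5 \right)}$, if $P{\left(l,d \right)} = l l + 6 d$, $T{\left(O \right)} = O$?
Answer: $13566$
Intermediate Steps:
$P{\left(l,d \right)} = l^{2} + 6 d$
$119 P{\left(- 3 \left(\left(\left(-2\right) \left(-2\right) + T{\left(-1 \right)}\right) + 1\right),-5 \right)} = 119 \left(\left(- 3 \left(\left(\left(-2\right) \left(-2\right) - 1\right) + 1\right)\right)^{2} + 6 \left(-5\right)\right) = 119 \left(\left(- 3 \left(\left(4 - 1\right) + 1\right)\right)^{2} - 30\right) = 119 \left(\left(- 3 \left(3 + 1\right)\right)^{2} - 30\right) = 119 \left(\left(\left(-3\right) 4\right)^{2} - 30\right) = 119 \left(\left(-12\right)^{2} - 30\right) = 119 \left(144 - 30\right) = 119 \cdot 114 = 13566$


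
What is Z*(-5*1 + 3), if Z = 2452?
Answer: -4904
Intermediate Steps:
Z*(-5*1 + 3) = 2452*(-5*1 + 3) = 2452*(-5 + 3) = 2452*(-2) = -4904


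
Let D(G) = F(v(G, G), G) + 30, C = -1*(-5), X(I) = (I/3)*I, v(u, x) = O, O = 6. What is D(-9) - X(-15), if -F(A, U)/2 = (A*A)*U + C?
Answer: 593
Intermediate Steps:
v(u, x) = 6
X(I) = I²/3 (X(I) = (I*(⅓))*I = (I/3)*I = I²/3)
C = 5
F(A, U) = -10 - 2*U*A² (F(A, U) = -2*((A*A)*U + 5) = -2*(A²*U + 5) = -2*(U*A² + 5) = -2*(5 + U*A²) = -10 - 2*U*A²)
D(G) = 20 - 72*G (D(G) = (-10 - 2*G*6²) + 30 = (-10 - 2*G*36) + 30 = (-10 - 72*G) + 30 = 20 - 72*G)
D(-9) - X(-15) = (20 - 72*(-9)) - (-15)²/3 = (20 + 648) - 225/3 = 668 - 1*75 = 668 - 75 = 593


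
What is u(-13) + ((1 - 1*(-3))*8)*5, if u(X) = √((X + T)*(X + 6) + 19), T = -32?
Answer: 160 + √334 ≈ 178.28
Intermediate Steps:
u(X) = √(19 + (-32 + X)*(6 + X)) (u(X) = √((X - 32)*(X + 6) + 19) = √((-32 + X)*(6 + X) + 19) = √(19 + (-32 + X)*(6 + X)))
u(-13) + ((1 - 1*(-3))*8)*5 = √(-173 + (-13)² - 26*(-13)) + ((1 - 1*(-3))*8)*5 = √(-173 + 169 + 338) + ((1 + 3)*8)*5 = √334 + (4*8)*5 = √334 + 32*5 = √334 + 160 = 160 + √334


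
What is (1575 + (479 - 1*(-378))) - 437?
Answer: 1995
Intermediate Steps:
(1575 + (479 - 1*(-378))) - 437 = (1575 + (479 + 378)) - 437 = (1575 + 857) - 437 = 2432 - 437 = 1995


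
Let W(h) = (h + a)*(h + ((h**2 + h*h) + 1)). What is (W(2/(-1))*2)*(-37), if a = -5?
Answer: 3626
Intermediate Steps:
W(h) = (-5 + h)*(1 + h + 2*h**2) (W(h) = (h - 5)*(h + ((h**2 + h*h) + 1)) = (-5 + h)*(h + ((h**2 + h**2) + 1)) = (-5 + h)*(h + (2*h**2 + 1)) = (-5 + h)*(h + (1 + 2*h**2)) = (-5 + h)*(1 + h + 2*h**2))
(W(2/(-1))*2)*(-37) = ((-5 - 9*(2/(-1))**2 - 8/(-1) + 2*(2/(-1))**3)*2)*(-37) = ((-5 - 9*(2*(-1))**2 - 8*(-1) + 2*(2*(-1))**3)*2)*(-37) = ((-5 - 9*(-2)**2 - 4*(-2) + 2*(-2)**3)*2)*(-37) = ((-5 - 9*4 + 8 + 2*(-8))*2)*(-37) = ((-5 - 36 + 8 - 16)*2)*(-37) = -49*2*(-37) = -98*(-37) = 3626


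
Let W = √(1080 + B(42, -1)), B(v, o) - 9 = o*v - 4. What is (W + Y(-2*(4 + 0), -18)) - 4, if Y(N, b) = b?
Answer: -22 + √1043 ≈ 10.296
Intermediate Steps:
B(v, o) = 5 + o*v (B(v, o) = 9 + (o*v - 4) = 9 + (-4 + o*v) = 5 + o*v)
W = √1043 (W = √(1080 + (5 - 1*42)) = √(1080 + (5 - 42)) = √(1080 - 37) = √1043 ≈ 32.296)
(W + Y(-2*(4 + 0), -18)) - 4 = (√1043 - 18) - 4 = (-18 + √1043) - 4 = -22 + √1043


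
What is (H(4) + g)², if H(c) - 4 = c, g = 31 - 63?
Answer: 576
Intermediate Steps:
g = -32
H(c) = 4 + c
(H(4) + g)² = ((4 + 4) - 32)² = (8 - 32)² = (-24)² = 576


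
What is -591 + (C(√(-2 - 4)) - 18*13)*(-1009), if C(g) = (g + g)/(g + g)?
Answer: 234506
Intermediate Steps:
C(g) = 1 (C(g) = (2*g)/((2*g)) = (2*g)*(1/(2*g)) = 1)
-591 + (C(√(-2 - 4)) - 18*13)*(-1009) = -591 + (1 - 18*13)*(-1009) = -591 + (1 - 234)*(-1009) = -591 - 233*(-1009) = -591 + 235097 = 234506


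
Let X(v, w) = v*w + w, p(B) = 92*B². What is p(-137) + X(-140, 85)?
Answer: 1714933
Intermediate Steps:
X(v, w) = w + v*w
p(-137) + X(-140, 85) = 92*(-137)² + 85*(1 - 140) = 92*18769 + 85*(-139) = 1726748 - 11815 = 1714933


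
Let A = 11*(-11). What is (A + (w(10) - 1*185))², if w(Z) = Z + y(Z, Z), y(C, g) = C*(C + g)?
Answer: 9216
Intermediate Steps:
w(Z) = Z + 2*Z² (w(Z) = Z + Z*(Z + Z) = Z + Z*(2*Z) = Z + 2*Z²)
A = -121
(A + (w(10) - 1*185))² = (-121 + (10*(1 + 2*10) - 1*185))² = (-121 + (10*(1 + 20) - 185))² = (-121 + (10*21 - 185))² = (-121 + (210 - 185))² = (-121 + 25)² = (-96)² = 9216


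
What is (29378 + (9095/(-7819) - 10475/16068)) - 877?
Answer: 3580514815207/125635692 ≈ 28499.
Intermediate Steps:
(29378 + (9095/(-7819) - 10475/16068)) - 877 = (29378 + (9095*(-1/7819) - 10475*1/16068)) - 877 = (29378 + (-9095/7819 - 10475/16068)) - 877 = (29378 - 228042485/125635692) - 877 = 3690697317091/125635692 - 877 = 3580514815207/125635692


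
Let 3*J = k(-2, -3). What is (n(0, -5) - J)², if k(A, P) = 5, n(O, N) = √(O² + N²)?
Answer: 100/9 ≈ 11.111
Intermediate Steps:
n(O, N) = √(N² + O²)
J = 5/3 (J = (⅓)*5 = 5/3 ≈ 1.6667)
(n(0, -5) - J)² = (√((-5)² + 0²) - 1*5/3)² = (√(25 + 0) - 5/3)² = (√25 - 5/3)² = (5 - 5/3)² = (10/3)² = 100/9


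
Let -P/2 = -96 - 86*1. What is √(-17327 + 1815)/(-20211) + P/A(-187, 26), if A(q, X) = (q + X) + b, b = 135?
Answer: -14 - 2*I*√3878/20211 ≈ -14.0 - 0.0061623*I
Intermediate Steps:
A(q, X) = 135 + X + q (A(q, X) = (q + X) + 135 = (X + q) + 135 = 135 + X + q)
P = 364 (P = -2*(-96 - 86*1) = -2*(-96 - 86) = -2*(-182) = 364)
√(-17327 + 1815)/(-20211) + P/A(-187, 26) = √(-17327 + 1815)/(-20211) + 364/(135 + 26 - 187) = √(-15512)*(-1/20211) + 364/(-26) = (2*I*√3878)*(-1/20211) + 364*(-1/26) = -2*I*√3878/20211 - 14 = -14 - 2*I*√3878/20211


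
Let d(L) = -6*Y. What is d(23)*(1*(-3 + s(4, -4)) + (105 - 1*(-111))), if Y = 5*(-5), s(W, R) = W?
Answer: 32550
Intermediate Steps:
Y = -25
d(L) = 150 (d(L) = -6*(-25) = 150)
d(23)*(1*(-3 + s(4, -4)) + (105 - 1*(-111))) = 150*(1*(-3 + 4) + (105 - 1*(-111))) = 150*(1*1 + (105 + 111)) = 150*(1 + 216) = 150*217 = 32550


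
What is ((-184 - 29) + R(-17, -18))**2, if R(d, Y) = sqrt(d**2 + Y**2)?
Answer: (213 - sqrt(613))**2 ≈ 35435.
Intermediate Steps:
R(d, Y) = sqrt(Y**2 + d**2)
((-184 - 29) + R(-17, -18))**2 = ((-184 - 29) + sqrt((-18)**2 + (-17)**2))**2 = (-213 + sqrt(324 + 289))**2 = (-213 + sqrt(613))**2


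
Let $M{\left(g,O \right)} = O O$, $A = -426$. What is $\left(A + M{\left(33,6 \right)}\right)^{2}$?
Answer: $152100$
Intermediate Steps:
$M{\left(g,O \right)} = O^{2}$
$\left(A + M{\left(33,6 \right)}\right)^{2} = \left(-426 + 6^{2}\right)^{2} = \left(-426 + 36\right)^{2} = \left(-390\right)^{2} = 152100$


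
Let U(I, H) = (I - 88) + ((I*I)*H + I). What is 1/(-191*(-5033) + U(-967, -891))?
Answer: -1/832205018 ≈ -1.2016e-9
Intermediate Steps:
U(I, H) = -88 + 2*I + H*I**2 (U(I, H) = (-88 + I) + (I**2*H + I) = (-88 + I) + (H*I**2 + I) = (-88 + I) + (I + H*I**2) = -88 + 2*I + H*I**2)
1/(-191*(-5033) + U(-967, -891)) = 1/(-191*(-5033) + (-88 + 2*(-967) - 891*(-967)**2)) = 1/(961303 + (-88 - 1934 - 891*935089)) = 1/(961303 + (-88 - 1934 - 833164299)) = 1/(961303 - 833166321) = 1/(-832205018) = -1/832205018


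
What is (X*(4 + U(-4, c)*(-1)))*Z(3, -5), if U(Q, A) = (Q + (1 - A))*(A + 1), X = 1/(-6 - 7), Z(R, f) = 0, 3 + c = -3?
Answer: 0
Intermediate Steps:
c = -6 (c = -3 - 3 = -6)
X = -1/13 (X = 1/(-13) = -1/13 ≈ -0.076923)
U(Q, A) = (1 + A)*(1 + Q - A) (U(Q, A) = (1 + Q - A)*(1 + A) = (1 + A)*(1 + Q - A))
(X*(4 + U(-4, c)*(-1)))*Z(3, -5) = -(4 + (1 - 4 - 1*(-6)**2 - 6*(-4))*(-1))/13*0 = -(4 + (1 - 4 - 1*36 + 24)*(-1))/13*0 = -(4 + (1 - 4 - 36 + 24)*(-1))/13*0 = -(4 - 15*(-1))/13*0 = -(4 + 15)/13*0 = -1/13*19*0 = -19/13*0 = 0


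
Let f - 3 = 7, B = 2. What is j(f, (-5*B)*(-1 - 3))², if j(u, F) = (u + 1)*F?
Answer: 193600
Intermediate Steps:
f = 10 (f = 3 + 7 = 10)
j(u, F) = F*(1 + u) (j(u, F) = (1 + u)*F = F*(1 + u))
j(f, (-5*B)*(-1 - 3))² = (((-5*2)*(-1 - 3))*(1 + 10))² = (-10*(-4)*11)² = (40*11)² = 440² = 193600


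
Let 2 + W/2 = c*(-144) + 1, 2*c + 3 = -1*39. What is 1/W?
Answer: 1/6046 ≈ 0.00016540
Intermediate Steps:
c = -21 (c = -3/2 + (-1*39)/2 = -3/2 + (1/2)*(-39) = -3/2 - 39/2 = -21)
W = 6046 (W = -4 + 2*(-21*(-144) + 1) = -4 + 2*(3024 + 1) = -4 + 2*3025 = -4 + 6050 = 6046)
1/W = 1/6046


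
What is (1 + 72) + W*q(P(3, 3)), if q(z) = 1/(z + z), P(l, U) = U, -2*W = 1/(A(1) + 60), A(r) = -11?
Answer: 42923/588 ≈ 72.998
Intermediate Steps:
W = -1/98 (W = -1/(2*(-11 + 60)) = -1/2/49 = -1/2*1/49 = -1/98 ≈ -0.010204)
q(z) = 1/(2*z)
(1 + 72) + W*q(P(3, 3)) = (1 + 72) - 1/(196*3) = 73 - 1/(196*3) = 73 - 1/98*1/6 = 73 - 1/588 = 42923/588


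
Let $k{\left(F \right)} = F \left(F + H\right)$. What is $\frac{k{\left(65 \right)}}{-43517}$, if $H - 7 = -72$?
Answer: $0$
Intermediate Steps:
$H = -65$ ($H = 7 - 72 = -65$)
$k{\left(F \right)} = F \left(-65 + F\right)$ ($k{\left(F \right)} = F \left(F - 65\right) = F \left(-65 + F\right)$)
$\frac{k{\left(65 \right)}}{-43517} = \frac{65 \left(-65 + 65\right)}{-43517} = 65 \cdot 0 \left(- \frac{1}{43517}\right) = 0 \left(- \frac{1}{43517}\right) = 0$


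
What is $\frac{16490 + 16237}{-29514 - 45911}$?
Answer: $- \frac{32727}{75425} \approx -0.4339$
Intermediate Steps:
$\frac{16490 + 16237}{-29514 - 45911} = \frac{32727}{-75425} = 32727 \left(- \frac{1}{75425}\right) = - \frac{32727}{75425}$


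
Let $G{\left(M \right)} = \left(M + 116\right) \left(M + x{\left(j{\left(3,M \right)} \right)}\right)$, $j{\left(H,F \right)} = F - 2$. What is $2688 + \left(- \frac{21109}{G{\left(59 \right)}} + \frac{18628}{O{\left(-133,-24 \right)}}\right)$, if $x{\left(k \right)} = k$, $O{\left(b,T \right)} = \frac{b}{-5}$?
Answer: $\frac{1306466529}{385700} \approx 3387.3$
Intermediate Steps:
$j{\left(H,F \right)} = -2 + F$ ($j{\left(H,F \right)} = F - 2 = -2 + F$)
$O{\left(b,T \right)} = - \frac{b}{5}$ ($O{\left(b,T \right)} = b \left(- \frac{1}{5}\right) = - \frac{b}{5}$)
$G{\left(M \right)} = \left(-2 + 2 M\right) \left(116 + M\right)$ ($G{\left(M \right)} = \left(M + 116\right) \left(M + \left(-2 + M\right)\right) = \left(116 + M\right) \left(-2 + 2 M\right) = \left(-2 + 2 M\right) \left(116 + M\right)$)
$2688 + \left(- \frac{21109}{G{\left(59 \right)}} + \frac{18628}{O{\left(-133,-24 \right)}}\right) = 2688 + \left(- \frac{21109}{-232 + 2 \cdot 59^{2} + 230 \cdot 59} + \frac{18628}{\left(- \frac{1}{5}\right) \left(-133\right)}\right) = 2688 + \left(- \frac{21109}{-232 + 2 \cdot 3481 + 13570} + \frac{18628}{\frac{133}{5}}\right) = 2688 + \left(- \frac{21109}{-232 + 6962 + 13570} + 18628 \cdot \frac{5}{133}\right) = 2688 + \left(- \frac{21109}{20300} + \frac{93140}{133}\right) = 2688 + \frac{269704929}{385700} = \frac{1306466529}{385700}$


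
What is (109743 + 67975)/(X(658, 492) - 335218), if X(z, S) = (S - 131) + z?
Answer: -177718/334199 ≈ -0.53177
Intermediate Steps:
X(z, S) = -131 + S + z (X(z, S) = (-131 + S) + z = -131 + S + z)
(109743 + 67975)/(X(658, 492) - 335218) = (109743 + 67975)/((-131 + 492 + 658) - 335218) = 177718/(1019 - 335218) = 177718/(-334199) = 177718*(-1/334199) = -177718/334199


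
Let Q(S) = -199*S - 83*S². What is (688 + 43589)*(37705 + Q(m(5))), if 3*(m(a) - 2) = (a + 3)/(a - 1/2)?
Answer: 394126328465/243 ≈ 1.6219e+9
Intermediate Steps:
m(a) = 2 + (3 + a)/(3*(-½ + a)) (m(a) = 2 + ((a + 3)/(a - 1/2))/3 = 2 + ((3 + a)/(a - 1*½))/3 = 2 + ((3 + a)/(a - ½))/3 = 2 + ((3 + a)/(-½ + a))/3 = 2 + (3 + a)/(3*(-½ + a)))
(688 + 43589)*(37705 + Q(m(5))) = (688 + 43589)*(37705 - (14/3)*5/(-1 + 2*5)*(199 + 83*((14/3)*5/(-1 + 2*5)))) = 44277*(37705 - (14/3)*5/(-1 + 10)*(199 + 83*((14/3)*5/(-1 + 10)))) = 44277*(37705 - (14/3)*5/9*(199 + 83*((14/3)*5/9))) = 44277*(37705 - (14/3)*5*(⅑)*(199 + 83*((14/3)*5*(⅑)))) = 44277*(37705 - 1*70/27*(199 + 83*(70/27))) = 44277*(37705 - 1*70/27*(199 + 5810/27)) = 44277*(37705 - 1*70/27*11183/27) = 44277*(37705 - 782810/729) = 44277*(26704135/729) = 394126328465/243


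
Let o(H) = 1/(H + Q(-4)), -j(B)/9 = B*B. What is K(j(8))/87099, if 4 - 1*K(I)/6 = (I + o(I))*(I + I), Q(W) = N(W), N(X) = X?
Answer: -192429496/4209785 ≈ -45.710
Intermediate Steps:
j(B) = -9*B² (j(B) = -9*B*B = -9*B²)
Q(W) = W
o(H) = 1/(-4 + H) (o(H) = 1/(H - 4) = 1/(-4 + H))
K(I) = 24 - 12*I*(I + 1/(-4 + I)) (K(I) = 24 - 6*(I + 1/(-4 + I))*(I + I) = 24 - 6*(I + 1/(-4 + I))*2*I = 24 - 12*I*(I + 1/(-4 + I)))
K(j(8))/87099 = (12*(-(-9)*8² + (-4 - 9*8²)*(2 - (-9*8²)²))/(-4 - 9*8²))/87099 = (12*(-(-9)*64 + (-4 - 9*64)*(2 - (-9*64)²))/(-4 - 9*64))*(1/87099) = (12*(-1*(-576) + (-4 - 576)*(2 - 1*(-576)²))/(-4 - 576))*(1/87099) = (12*(576 - 580*(2 - 1*331776))/(-580))*(1/87099) = (12*(-1/580)*(576 - 580*(2 - 331776)))*(1/87099) = (12*(-1/580)*(576 - 580*(-331774)))*(1/87099) = (12*(-1/580)*(576 + 192428920))*(1/87099) = (12*(-1/580)*192429496)*(1/87099) = -577288488/145*1/87099 = -192429496/4209785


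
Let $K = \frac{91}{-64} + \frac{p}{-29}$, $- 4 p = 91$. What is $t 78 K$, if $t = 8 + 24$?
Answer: $- \frac{46137}{29} \approx -1590.9$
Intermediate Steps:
$p = - \frac{91}{4}$ ($p = \left(- \frac{1}{4}\right) 91 = - \frac{91}{4} \approx -22.75$)
$K = - \frac{1183}{1856}$ ($K = \frac{91}{-64} - \frac{91}{4 \left(-29\right)} = 91 \left(- \frac{1}{64}\right) - - \frac{91}{116} = - \frac{91}{64} + \frac{91}{116} = - \frac{1183}{1856} \approx -0.63739$)
$t = 32$
$t 78 K = 32 \cdot 78 \left(- \frac{1183}{1856}\right) = 32 \left(- \frac{46137}{928}\right) = - \frac{46137}{29}$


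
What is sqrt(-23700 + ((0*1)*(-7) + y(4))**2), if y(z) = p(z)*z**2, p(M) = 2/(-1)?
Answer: 2*I*sqrt(5669) ≈ 150.59*I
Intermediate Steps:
p(M) = -2 (p(M) = 2*(-1) = -2)
y(z) = -2*z**2
sqrt(-23700 + ((0*1)*(-7) + y(4))**2) = sqrt(-23700 + ((0*1)*(-7) - 2*4**2)**2) = sqrt(-23700 + (0*(-7) - 2*16)**2) = sqrt(-23700 + (0 - 32)**2) = sqrt(-23700 + (-32)**2) = sqrt(-23700 + 1024) = sqrt(-22676) = 2*I*sqrt(5669)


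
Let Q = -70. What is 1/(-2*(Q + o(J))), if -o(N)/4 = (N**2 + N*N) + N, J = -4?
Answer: 1/364 ≈ 0.0027473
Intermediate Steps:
o(N) = -8*N**2 - 4*N (o(N) = -4*((N**2 + N*N) + N) = -4*((N**2 + N**2) + N) = -4*(2*N**2 + N) = -4*(N + 2*N**2) = -8*N**2 - 4*N)
1/(-2*(Q + o(J))) = 1/(-2*(-70 - 4*(-4)*(1 + 2*(-4)))) = 1/(-2*(-70 - 4*(-4)*(1 - 8))) = 1/(-2*(-70 - 4*(-4)*(-7))) = 1/(-2*(-70 - 112)) = 1/(-2*(-182)) = 1/364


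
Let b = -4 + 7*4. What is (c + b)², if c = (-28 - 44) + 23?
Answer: 625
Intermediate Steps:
b = 24 (b = -4 + 28 = 24)
c = -49 (c = -72 + 23 = -49)
(c + b)² = (-49 + 24)² = (-25)² = 625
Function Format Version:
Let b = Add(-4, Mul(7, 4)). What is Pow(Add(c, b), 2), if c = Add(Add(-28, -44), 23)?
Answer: 625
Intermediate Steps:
b = 24 (b = Add(-4, 28) = 24)
c = -49 (c = Add(-72, 23) = -49)
Pow(Add(c, b), 2) = Pow(Add(-49, 24), 2) = Pow(-25, 2) = 625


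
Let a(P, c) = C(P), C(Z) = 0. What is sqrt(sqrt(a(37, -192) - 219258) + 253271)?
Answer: sqrt(253271 + 3*I*sqrt(24362)) ≈ 503.26 + 0.465*I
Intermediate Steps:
a(P, c) = 0
sqrt(sqrt(a(37, -192) - 219258) + 253271) = sqrt(sqrt(0 - 219258) + 253271) = sqrt(sqrt(-219258) + 253271) = sqrt(3*I*sqrt(24362) + 253271) = sqrt(253271 + 3*I*sqrt(24362))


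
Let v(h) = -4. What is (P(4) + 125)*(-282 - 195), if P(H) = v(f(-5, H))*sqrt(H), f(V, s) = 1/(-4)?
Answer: -55809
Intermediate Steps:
f(V, s) = -1/4
P(H) = -4*sqrt(H)
(P(4) + 125)*(-282 - 195) = (-4*sqrt(4) + 125)*(-282 - 195) = (-4*2 + 125)*(-477) = (-8 + 125)*(-477) = 117*(-477) = -55809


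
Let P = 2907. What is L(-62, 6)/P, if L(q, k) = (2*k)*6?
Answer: 8/323 ≈ 0.024768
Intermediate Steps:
L(q, k) = 12*k
L(-62, 6)/P = (12*6)/2907 = 72*(1/2907) = 8/323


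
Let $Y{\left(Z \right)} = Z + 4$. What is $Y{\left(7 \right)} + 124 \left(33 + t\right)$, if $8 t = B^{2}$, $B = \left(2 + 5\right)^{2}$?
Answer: $\frac{82637}{2} \approx 41319.0$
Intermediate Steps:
$B = 49$ ($B = 7^{2} = 49$)
$Y{\left(Z \right)} = 4 + Z$
$t = \frac{2401}{8}$ ($t = \frac{49^{2}}{8} = \frac{1}{8} \cdot 2401 = \frac{2401}{8} \approx 300.13$)
$Y{\left(7 \right)} + 124 \left(33 + t\right) = \left(4 + 7\right) + 124 \left(33 + \frac{2401}{8}\right) = 11 + 124 \cdot \frac{2665}{8} = 11 + \frac{82615}{2} = \frac{82637}{2}$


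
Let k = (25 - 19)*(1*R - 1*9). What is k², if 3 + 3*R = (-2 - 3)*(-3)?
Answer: 900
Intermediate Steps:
R = 4 (R = -1 + ((-2 - 3)*(-3))/3 = -1 + (-5*(-3))/3 = -1 + (⅓)*15 = -1 + 5 = 4)
k = -30 (k = (25 - 19)*(1*4 - 1*9) = 6*(4 - 9) = 6*(-5) = -30)
k² = (-30)² = 900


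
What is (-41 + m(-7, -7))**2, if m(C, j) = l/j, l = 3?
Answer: 84100/49 ≈ 1716.3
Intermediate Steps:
m(C, j) = 3/j
(-41 + m(-7, -7))**2 = (-41 + 3/(-7))**2 = (-41 + 3*(-1/7))**2 = (-41 - 3/7)**2 = (-290/7)**2 = 84100/49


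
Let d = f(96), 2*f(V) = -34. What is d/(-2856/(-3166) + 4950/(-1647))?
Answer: 4924713/609326 ≈ 8.0822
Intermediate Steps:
f(V) = -17 (f(V) = (1/2)*(-34) = -17)
d = -17
d/(-2856/(-3166) + 4950/(-1647)) = -17/(-2856/(-3166) + 4950/(-1647)) = -17/(-2856*(-1/3166) + 4950*(-1/1647)) = -17/(1428/1583 - 550/183) = -17/(-609326/289689) = -17*(-289689/609326) = 4924713/609326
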